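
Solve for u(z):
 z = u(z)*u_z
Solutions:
 u(z) = -sqrt(C1 + z^2)
 u(z) = sqrt(C1 + z^2)


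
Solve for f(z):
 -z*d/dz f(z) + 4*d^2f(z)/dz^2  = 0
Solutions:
 f(z) = C1 + C2*erfi(sqrt(2)*z/4)


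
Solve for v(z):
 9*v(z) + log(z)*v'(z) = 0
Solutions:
 v(z) = C1*exp(-9*li(z))


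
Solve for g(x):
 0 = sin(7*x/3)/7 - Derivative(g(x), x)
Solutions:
 g(x) = C1 - 3*cos(7*x/3)/49


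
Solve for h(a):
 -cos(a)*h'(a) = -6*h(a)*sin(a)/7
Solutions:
 h(a) = C1/cos(a)^(6/7)


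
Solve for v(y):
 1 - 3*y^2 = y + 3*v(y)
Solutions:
 v(y) = -y^2 - y/3 + 1/3


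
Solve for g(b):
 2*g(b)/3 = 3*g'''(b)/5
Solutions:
 g(b) = C3*exp(30^(1/3)*b/3) + (C1*sin(10^(1/3)*3^(5/6)*b/6) + C2*cos(10^(1/3)*3^(5/6)*b/6))*exp(-30^(1/3)*b/6)


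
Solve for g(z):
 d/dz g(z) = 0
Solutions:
 g(z) = C1


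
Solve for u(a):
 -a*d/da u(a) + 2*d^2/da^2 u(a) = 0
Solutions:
 u(a) = C1 + C2*erfi(a/2)


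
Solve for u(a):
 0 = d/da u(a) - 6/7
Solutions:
 u(a) = C1 + 6*a/7


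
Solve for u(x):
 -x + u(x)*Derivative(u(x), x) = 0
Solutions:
 u(x) = -sqrt(C1 + x^2)
 u(x) = sqrt(C1 + x^2)


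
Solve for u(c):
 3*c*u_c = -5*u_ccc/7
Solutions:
 u(c) = C1 + Integral(C2*airyai(-21^(1/3)*5^(2/3)*c/5) + C3*airybi(-21^(1/3)*5^(2/3)*c/5), c)


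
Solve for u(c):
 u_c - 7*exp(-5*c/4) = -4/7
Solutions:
 u(c) = C1 - 4*c/7 - 28*exp(-5*c/4)/5


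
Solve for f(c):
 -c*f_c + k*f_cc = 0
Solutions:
 f(c) = C1 + C2*erf(sqrt(2)*c*sqrt(-1/k)/2)/sqrt(-1/k)


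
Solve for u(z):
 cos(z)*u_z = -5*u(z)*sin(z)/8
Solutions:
 u(z) = C1*cos(z)^(5/8)


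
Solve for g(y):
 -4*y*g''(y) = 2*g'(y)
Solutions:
 g(y) = C1 + C2*sqrt(y)


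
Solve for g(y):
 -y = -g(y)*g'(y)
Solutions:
 g(y) = -sqrt(C1 + y^2)
 g(y) = sqrt(C1 + y^2)


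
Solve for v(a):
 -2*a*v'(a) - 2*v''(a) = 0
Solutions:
 v(a) = C1 + C2*erf(sqrt(2)*a/2)


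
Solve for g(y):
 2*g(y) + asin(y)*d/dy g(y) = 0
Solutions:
 g(y) = C1*exp(-2*Integral(1/asin(y), y))


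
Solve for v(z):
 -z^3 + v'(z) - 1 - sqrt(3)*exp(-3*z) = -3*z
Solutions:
 v(z) = C1 + z^4/4 - 3*z^2/2 + z - sqrt(3)*exp(-3*z)/3


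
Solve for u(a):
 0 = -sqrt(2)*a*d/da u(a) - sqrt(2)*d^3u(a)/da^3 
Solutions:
 u(a) = C1 + Integral(C2*airyai(-a) + C3*airybi(-a), a)


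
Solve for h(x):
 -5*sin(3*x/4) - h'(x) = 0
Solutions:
 h(x) = C1 + 20*cos(3*x/4)/3


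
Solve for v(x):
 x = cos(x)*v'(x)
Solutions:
 v(x) = C1 + Integral(x/cos(x), x)


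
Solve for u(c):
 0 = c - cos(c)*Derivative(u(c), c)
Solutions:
 u(c) = C1 + Integral(c/cos(c), c)


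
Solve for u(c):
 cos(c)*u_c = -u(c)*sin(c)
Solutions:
 u(c) = C1*cos(c)


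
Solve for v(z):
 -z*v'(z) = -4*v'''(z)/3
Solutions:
 v(z) = C1 + Integral(C2*airyai(6^(1/3)*z/2) + C3*airybi(6^(1/3)*z/2), z)


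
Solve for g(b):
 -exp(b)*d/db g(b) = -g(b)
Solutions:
 g(b) = C1*exp(-exp(-b))


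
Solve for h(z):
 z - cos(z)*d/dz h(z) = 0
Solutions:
 h(z) = C1 + Integral(z/cos(z), z)


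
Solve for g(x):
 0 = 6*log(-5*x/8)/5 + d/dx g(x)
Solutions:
 g(x) = C1 - 6*x*log(-x)/5 + 6*x*(-log(5) + 1 + 3*log(2))/5


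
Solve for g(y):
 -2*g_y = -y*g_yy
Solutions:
 g(y) = C1 + C2*y^3


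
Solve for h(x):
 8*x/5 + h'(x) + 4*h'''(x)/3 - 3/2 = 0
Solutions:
 h(x) = C1 + C2*sin(sqrt(3)*x/2) + C3*cos(sqrt(3)*x/2) - 4*x^2/5 + 3*x/2


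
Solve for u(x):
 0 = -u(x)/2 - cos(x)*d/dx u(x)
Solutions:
 u(x) = C1*(sin(x) - 1)^(1/4)/(sin(x) + 1)^(1/4)


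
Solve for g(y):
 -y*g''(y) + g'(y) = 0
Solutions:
 g(y) = C1 + C2*y^2


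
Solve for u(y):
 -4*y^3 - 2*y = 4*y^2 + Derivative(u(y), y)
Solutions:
 u(y) = C1 - y^4 - 4*y^3/3 - y^2


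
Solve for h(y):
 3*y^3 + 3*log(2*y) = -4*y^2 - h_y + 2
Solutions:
 h(y) = C1 - 3*y^4/4 - 4*y^3/3 - 3*y*log(y) - 3*y*log(2) + 5*y


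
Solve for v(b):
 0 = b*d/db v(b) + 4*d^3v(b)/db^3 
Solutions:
 v(b) = C1 + Integral(C2*airyai(-2^(1/3)*b/2) + C3*airybi(-2^(1/3)*b/2), b)


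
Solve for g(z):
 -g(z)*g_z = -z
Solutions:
 g(z) = -sqrt(C1 + z^2)
 g(z) = sqrt(C1 + z^2)


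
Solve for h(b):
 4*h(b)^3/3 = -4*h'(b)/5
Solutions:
 h(b) = -sqrt(6)*sqrt(-1/(C1 - 5*b))/2
 h(b) = sqrt(6)*sqrt(-1/(C1 - 5*b))/2


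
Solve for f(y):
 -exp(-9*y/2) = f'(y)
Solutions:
 f(y) = C1 + 2*exp(-9*y/2)/9


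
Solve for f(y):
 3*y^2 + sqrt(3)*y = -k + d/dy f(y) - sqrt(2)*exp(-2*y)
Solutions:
 f(y) = C1 + k*y + y^3 + sqrt(3)*y^2/2 - sqrt(2)*exp(-2*y)/2


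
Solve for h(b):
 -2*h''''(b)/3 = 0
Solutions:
 h(b) = C1 + C2*b + C3*b^2 + C4*b^3


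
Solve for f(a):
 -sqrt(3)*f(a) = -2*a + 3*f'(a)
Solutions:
 f(a) = C1*exp(-sqrt(3)*a/3) + 2*sqrt(3)*a/3 - 2


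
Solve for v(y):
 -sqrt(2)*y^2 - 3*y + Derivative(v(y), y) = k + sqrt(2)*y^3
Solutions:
 v(y) = C1 + k*y + sqrt(2)*y^4/4 + sqrt(2)*y^3/3 + 3*y^2/2


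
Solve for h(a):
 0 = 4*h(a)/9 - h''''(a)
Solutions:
 h(a) = C1*exp(-sqrt(6)*a/3) + C2*exp(sqrt(6)*a/3) + C3*sin(sqrt(6)*a/3) + C4*cos(sqrt(6)*a/3)


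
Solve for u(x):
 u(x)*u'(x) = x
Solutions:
 u(x) = -sqrt(C1 + x^2)
 u(x) = sqrt(C1 + x^2)


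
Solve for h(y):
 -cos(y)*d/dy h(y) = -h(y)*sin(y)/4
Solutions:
 h(y) = C1/cos(y)^(1/4)


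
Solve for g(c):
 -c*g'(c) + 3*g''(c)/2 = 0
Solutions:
 g(c) = C1 + C2*erfi(sqrt(3)*c/3)


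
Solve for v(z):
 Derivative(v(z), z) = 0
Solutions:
 v(z) = C1


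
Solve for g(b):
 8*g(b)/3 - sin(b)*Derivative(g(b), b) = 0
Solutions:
 g(b) = C1*(cos(b) - 1)^(4/3)/(cos(b) + 1)^(4/3)


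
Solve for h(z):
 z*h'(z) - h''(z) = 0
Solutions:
 h(z) = C1 + C2*erfi(sqrt(2)*z/2)


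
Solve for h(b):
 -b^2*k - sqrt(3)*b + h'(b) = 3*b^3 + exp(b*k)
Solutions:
 h(b) = C1 + 3*b^4/4 + b^3*k/3 + sqrt(3)*b^2/2 + exp(b*k)/k


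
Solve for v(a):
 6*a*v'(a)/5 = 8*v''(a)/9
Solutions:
 v(a) = C1 + C2*erfi(3*sqrt(30)*a/20)


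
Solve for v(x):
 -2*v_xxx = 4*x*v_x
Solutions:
 v(x) = C1 + Integral(C2*airyai(-2^(1/3)*x) + C3*airybi(-2^(1/3)*x), x)


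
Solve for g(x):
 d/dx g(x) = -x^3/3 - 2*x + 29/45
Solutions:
 g(x) = C1 - x^4/12 - x^2 + 29*x/45


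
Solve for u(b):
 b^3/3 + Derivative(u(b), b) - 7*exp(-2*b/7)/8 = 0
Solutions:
 u(b) = C1 - b^4/12 - 49*exp(-2*b/7)/16


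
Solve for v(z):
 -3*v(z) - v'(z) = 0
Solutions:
 v(z) = C1*exp(-3*z)


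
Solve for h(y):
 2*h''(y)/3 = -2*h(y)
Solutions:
 h(y) = C1*sin(sqrt(3)*y) + C2*cos(sqrt(3)*y)


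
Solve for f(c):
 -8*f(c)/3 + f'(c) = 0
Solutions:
 f(c) = C1*exp(8*c/3)


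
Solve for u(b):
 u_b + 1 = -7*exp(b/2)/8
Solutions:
 u(b) = C1 - b - 7*exp(b/2)/4


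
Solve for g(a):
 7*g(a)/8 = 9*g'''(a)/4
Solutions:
 g(a) = C3*exp(84^(1/3)*a/6) + (C1*sin(28^(1/3)*3^(5/6)*a/12) + C2*cos(28^(1/3)*3^(5/6)*a/12))*exp(-84^(1/3)*a/12)


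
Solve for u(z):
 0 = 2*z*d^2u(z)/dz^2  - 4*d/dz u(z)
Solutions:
 u(z) = C1 + C2*z^3


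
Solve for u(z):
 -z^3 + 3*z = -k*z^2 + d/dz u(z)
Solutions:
 u(z) = C1 + k*z^3/3 - z^4/4 + 3*z^2/2


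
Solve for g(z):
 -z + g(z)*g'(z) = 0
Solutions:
 g(z) = -sqrt(C1 + z^2)
 g(z) = sqrt(C1 + z^2)


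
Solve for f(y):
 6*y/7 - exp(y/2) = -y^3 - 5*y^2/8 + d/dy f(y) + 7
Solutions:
 f(y) = C1 + y^4/4 + 5*y^3/24 + 3*y^2/7 - 7*y - 2*exp(y/2)


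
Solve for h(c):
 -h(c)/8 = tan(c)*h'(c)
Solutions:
 h(c) = C1/sin(c)^(1/8)


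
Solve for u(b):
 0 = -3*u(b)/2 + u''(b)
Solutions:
 u(b) = C1*exp(-sqrt(6)*b/2) + C2*exp(sqrt(6)*b/2)


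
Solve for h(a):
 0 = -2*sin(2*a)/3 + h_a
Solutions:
 h(a) = C1 - cos(2*a)/3


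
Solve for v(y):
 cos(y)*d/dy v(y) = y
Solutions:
 v(y) = C1 + Integral(y/cos(y), y)


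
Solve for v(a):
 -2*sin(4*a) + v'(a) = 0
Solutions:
 v(a) = C1 - cos(4*a)/2


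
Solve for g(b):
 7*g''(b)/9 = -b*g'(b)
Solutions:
 g(b) = C1 + C2*erf(3*sqrt(14)*b/14)


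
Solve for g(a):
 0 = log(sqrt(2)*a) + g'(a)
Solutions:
 g(a) = C1 - a*log(a) - a*log(2)/2 + a


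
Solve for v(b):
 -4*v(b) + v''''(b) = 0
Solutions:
 v(b) = C1*exp(-sqrt(2)*b) + C2*exp(sqrt(2)*b) + C3*sin(sqrt(2)*b) + C4*cos(sqrt(2)*b)


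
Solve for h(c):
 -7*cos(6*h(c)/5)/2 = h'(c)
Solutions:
 7*c/2 - 5*log(sin(6*h(c)/5) - 1)/12 + 5*log(sin(6*h(c)/5) + 1)/12 = C1


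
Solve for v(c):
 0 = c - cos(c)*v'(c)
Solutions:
 v(c) = C1 + Integral(c/cos(c), c)


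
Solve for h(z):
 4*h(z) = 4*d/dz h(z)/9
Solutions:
 h(z) = C1*exp(9*z)


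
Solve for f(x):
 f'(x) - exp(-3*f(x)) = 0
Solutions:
 f(x) = log(C1 + 3*x)/3
 f(x) = log((-3^(1/3) - 3^(5/6)*I)*(C1 + x)^(1/3)/2)
 f(x) = log((-3^(1/3) + 3^(5/6)*I)*(C1 + x)^(1/3)/2)


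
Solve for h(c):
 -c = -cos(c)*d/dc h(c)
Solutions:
 h(c) = C1 + Integral(c/cos(c), c)


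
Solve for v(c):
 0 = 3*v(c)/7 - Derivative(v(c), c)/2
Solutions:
 v(c) = C1*exp(6*c/7)


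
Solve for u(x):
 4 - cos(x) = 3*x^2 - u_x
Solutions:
 u(x) = C1 + x^3 - 4*x + sin(x)


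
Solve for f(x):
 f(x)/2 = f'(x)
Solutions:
 f(x) = C1*exp(x/2)


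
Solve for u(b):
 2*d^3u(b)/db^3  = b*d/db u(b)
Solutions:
 u(b) = C1 + Integral(C2*airyai(2^(2/3)*b/2) + C3*airybi(2^(2/3)*b/2), b)


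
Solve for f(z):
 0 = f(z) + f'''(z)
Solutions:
 f(z) = C3*exp(-z) + (C1*sin(sqrt(3)*z/2) + C2*cos(sqrt(3)*z/2))*exp(z/2)


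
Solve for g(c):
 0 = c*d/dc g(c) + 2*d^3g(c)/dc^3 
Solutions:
 g(c) = C1 + Integral(C2*airyai(-2^(2/3)*c/2) + C3*airybi(-2^(2/3)*c/2), c)


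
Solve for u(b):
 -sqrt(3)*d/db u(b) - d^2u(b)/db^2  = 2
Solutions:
 u(b) = C1 + C2*exp(-sqrt(3)*b) - 2*sqrt(3)*b/3


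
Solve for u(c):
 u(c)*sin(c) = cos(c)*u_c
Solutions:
 u(c) = C1/cos(c)


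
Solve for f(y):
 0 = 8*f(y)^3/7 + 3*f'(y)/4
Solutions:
 f(y) = -sqrt(42)*sqrt(-1/(C1 - 32*y))/2
 f(y) = sqrt(42)*sqrt(-1/(C1 - 32*y))/2


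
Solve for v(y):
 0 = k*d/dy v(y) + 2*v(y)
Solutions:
 v(y) = C1*exp(-2*y/k)


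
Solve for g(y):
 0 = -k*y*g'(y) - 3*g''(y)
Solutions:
 g(y) = Piecewise((-sqrt(6)*sqrt(pi)*C1*erf(sqrt(6)*sqrt(k)*y/6)/(2*sqrt(k)) - C2, (k > 0) | (k < 0)), (-C1*y - C2, True))


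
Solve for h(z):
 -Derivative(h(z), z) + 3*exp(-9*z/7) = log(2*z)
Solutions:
 h(z) = C1 - z*log(z) + z*(1 - log(2)) - 7*exp(-9*z/7)/3


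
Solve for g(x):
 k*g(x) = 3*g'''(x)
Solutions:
 g(x) = C1*exp(3^(2/3)*k^(1/3)*x/3) + C2*exp(k^(1/3)*x*(-3^(2/3) + 3*3^(1/6)*I)/6) + C3*exp(-k^(1/3)*x*(3^(2/3) + 3*3^(1/6)*I)/6)


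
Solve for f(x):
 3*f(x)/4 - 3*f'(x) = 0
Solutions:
 f(x) = C1*exp(x/4)


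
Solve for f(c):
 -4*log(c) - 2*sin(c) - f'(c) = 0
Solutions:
 f(c) = C1 - 4*c*log(c) + 4*c + 2*cos(c)


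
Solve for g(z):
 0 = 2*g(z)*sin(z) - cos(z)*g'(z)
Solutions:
 g(z) = C1/cos(z)^2


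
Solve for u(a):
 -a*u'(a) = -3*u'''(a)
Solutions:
 u(a) = C1 + Integral(C2*airyai(3^(2/3)*a/3) + C3*airybi(3^(2/3)*a/3), a)


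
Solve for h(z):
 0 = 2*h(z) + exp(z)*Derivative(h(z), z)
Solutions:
 h(z) = C1*exp(2*exp(-z))


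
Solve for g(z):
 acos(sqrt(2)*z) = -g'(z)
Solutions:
 g(z) = C1 - z*acos(sqrt(2)*z) + sqrt(2)*sqrt(1 - 2*z^2)/2


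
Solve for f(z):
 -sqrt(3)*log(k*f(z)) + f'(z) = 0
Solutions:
 li(k*f(z))/k = C1 + sqrt(3)*z


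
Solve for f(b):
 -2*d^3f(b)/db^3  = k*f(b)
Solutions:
 f(b) = C1*exp(2^(2/3)*b*(-k)^(1/3)/2) + C2*exp(2^(2/3)*b*(-k)^(1/3)*(-1 + sqrt(3)*I)/4) + C3*exp(-2^(2/3)*b*(-k)^(1/3)*(1 + sqrt(3)*I)/4)


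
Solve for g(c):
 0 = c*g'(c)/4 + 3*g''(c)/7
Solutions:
 g(c) = C1 + C2*erf(sqrt(42)*c/12)


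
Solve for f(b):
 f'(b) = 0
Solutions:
 f(b) = C1


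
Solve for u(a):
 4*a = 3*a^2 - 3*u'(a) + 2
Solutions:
 u(a) = C1 + a^3/3 - 2*a^2/3 + 2*a/3


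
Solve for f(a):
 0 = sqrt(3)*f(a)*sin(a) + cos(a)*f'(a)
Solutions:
 f(a) = C1*cos(a)^(sqrt(3))


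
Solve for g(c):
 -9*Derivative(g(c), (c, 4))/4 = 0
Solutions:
 g(c) = C1 + C2*c + C3*c^2 + C4*c^3


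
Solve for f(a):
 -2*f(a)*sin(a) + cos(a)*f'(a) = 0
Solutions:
 f(a) = C1/cos(a)^2


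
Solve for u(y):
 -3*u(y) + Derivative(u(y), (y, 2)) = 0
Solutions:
 u(y) = C1*exp(-sqrt(3)*y) + C2*exp(sqrt(3)*y)


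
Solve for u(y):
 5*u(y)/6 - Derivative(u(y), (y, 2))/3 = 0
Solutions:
 u(y) = C1*exp(-sqrt(10)*y/2) + C2*exp(sqrt(10)*y/2)


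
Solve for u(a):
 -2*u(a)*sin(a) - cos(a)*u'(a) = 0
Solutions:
 u(a) = C1*cos(a)^2


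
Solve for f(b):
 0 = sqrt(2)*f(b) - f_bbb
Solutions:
 f(b) = C3*exp(2^(1/6)*b) + (C1*sin(2^(1/6)*sqrt(3)*b/2) + C2*cos(2^(1/6)*sqrt(3)*b/2))*exp(-2^(1/6)*b/2)


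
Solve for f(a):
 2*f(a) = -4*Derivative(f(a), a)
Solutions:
 f(a) = C1*exp(-a/2)


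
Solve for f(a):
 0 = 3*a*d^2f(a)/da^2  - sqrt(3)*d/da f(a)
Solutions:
 f(a) = C1 + C2*a^(sqrt(3)/3 + 1)


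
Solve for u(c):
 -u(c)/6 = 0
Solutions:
 u(c) = 0


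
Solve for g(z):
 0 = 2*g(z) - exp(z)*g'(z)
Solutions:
 g(z) = C1*exp(-2*exp(-z))


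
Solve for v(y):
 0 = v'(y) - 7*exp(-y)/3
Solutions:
 v(y) = C1 - 7*exp(-y)/3


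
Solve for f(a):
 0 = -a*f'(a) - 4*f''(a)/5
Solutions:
 f(a) = C1 + C2*erf(sqrt(10)*a/4)


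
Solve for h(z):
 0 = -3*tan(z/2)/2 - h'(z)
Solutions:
 h(z) = C1 + 3*log(cos(z/2))


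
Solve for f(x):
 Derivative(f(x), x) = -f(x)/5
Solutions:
 f(x) = C1*exp(-x/5)


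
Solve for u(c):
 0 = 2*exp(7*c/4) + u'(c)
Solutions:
 u(c) = C1 - 8*exp(7*c/4)/7


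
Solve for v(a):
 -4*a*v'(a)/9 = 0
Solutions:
 v(a) = C1


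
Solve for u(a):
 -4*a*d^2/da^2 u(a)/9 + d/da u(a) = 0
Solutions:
 u(a) = C1 + C2*a^(13/4)


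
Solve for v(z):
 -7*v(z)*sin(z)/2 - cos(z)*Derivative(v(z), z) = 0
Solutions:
 v(z) = C1*cos(z)^(7/2)


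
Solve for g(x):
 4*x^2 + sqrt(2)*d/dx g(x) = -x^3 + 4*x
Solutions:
 g(x) = C1 - sqrt(2)*x^4/8 - 2*sqrt(2)*x^3/3 + sqrt(2)*x^2


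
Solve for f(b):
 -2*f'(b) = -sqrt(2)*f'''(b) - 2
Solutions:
 f(b) = C1 + C2*exp(-2^(1/4)*b) + C3*exp(2^(1/4)*b) + b


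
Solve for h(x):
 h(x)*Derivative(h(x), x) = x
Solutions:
 h(x) = -sqrt(C1 + x^2)
 h(x) = sqrt(C1 + x^2)


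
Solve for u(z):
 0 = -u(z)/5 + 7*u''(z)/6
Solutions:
 u(z) = C1*exp(-sqrt(210)*z/35) + C2*exp(sqrt(210)*z/35)


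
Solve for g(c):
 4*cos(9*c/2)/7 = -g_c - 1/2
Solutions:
 g(c) = C1 - c/2 - 8*sin(9*c/2)/63


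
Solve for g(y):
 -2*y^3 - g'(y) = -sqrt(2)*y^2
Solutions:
 g(y) = C1 - y^4/2 + sqrt(2)*y^3/3


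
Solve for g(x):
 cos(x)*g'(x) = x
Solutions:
 g(x) = C1 + Integral(x/cos(x), x)


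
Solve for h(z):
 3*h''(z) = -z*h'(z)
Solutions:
 h(z) = C1 + C2*erf(sqrt(6)*z/6)


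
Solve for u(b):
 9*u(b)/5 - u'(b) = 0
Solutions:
 u(b) = C1*exp(9*b/5)


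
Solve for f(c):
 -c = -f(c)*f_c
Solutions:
 f(c) = -sqrt(C1 + c^2)
 f(c) = sqrt(C1 + c^2)


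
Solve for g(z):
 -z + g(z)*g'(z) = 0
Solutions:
 g(z) = -sqrt(C1 + z^2)
 g(z) = sqrt(C1 + z^2)


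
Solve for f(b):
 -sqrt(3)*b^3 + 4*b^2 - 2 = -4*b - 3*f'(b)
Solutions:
 f(b) = C1 + sqrt(3)*b^4/12 - 4*b^3/9 - 2*b^2/3 + 2*b/3


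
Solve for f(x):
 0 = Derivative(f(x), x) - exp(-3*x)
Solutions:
 f(x) = C1 - exp(-3*x)/3


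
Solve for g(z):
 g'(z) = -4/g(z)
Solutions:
 g(z) = -sqrt(C1 - 8*z)
 g(z) = sqrt(C1 - 8*z)


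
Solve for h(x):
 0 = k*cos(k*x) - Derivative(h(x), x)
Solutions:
 h(x) = C1 + sin(k*x)


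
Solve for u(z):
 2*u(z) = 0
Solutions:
 u(z) = 0


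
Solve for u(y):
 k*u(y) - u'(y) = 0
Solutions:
 u(y) = C1*exp(k*y)


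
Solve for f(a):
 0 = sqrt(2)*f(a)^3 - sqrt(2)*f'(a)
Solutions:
 f(a) = -sqrt(2)*sqrt(-1/(C1 + a))/2
 f(a) = sqrt(2)*sqrt(-1/(C1 + a))/2


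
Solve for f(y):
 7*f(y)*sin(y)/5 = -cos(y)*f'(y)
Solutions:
 f(y) = C1*cos(y)^(7/5)


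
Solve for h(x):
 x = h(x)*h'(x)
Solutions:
 h(x) = -sqrt(C1 + x^2)
 h(x) = sqrt(C1 + x^2)


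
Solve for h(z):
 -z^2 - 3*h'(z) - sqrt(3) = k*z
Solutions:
 h(z) = C1 - k*z^2/6 - z^3/9 - sqrt(3)*z/3


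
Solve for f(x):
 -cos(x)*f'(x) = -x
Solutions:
 f(x) = C1 + Integral(x/cos(x), x)


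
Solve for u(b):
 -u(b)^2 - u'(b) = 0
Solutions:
 u(b) = 1/(C1 + b)


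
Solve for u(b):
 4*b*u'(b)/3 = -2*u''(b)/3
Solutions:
 u(b) = C1 + C2*erf(b)


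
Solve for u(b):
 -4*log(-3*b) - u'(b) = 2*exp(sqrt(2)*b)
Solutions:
 u(b) = C1 - 4*b*log(-b) + 4*b*(1 - log(3)) - sqrt(2)*exp(sqrt(2)*b)


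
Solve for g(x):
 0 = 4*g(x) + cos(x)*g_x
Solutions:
 g(x) = C1*(sin(x)^2 - 2*sin(x) + 1)/(sin(x)^2 + 2*sin(x) + 1)


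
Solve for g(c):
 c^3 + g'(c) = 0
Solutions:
 g(c) = C1 - c^4/4


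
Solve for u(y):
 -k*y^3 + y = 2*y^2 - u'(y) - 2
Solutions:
 u(y) = C1 + k*y^4/4 + 2*y^3/3 - y^2/2 - 2*y


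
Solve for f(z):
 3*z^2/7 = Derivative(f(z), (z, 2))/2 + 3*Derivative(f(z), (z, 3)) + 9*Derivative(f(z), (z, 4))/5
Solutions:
 f(z) = C1 + C2*z + C3*exp(z*(-5 + sqrt(15))/6) + C4*exp(-z*(sqrt(15) + 5)/6) + z^4/14 - 12*z^3/7 + 972*z^2/35


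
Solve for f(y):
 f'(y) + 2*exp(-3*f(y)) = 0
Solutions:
 f(y) = log(C1 - 6*y)/3
 f(y) = log((-3^(1/3) - 3^(5/6)*I)*(C1 - 2*y)^(1/3)/2)
 f(y) = log((-3^(1/3) + 3^(5/6)*I)*(C1 - 2*y)^(1/3)/2)


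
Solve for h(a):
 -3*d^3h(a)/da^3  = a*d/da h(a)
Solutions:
 h(a) = C1 + Integral(C2*airyai(-3^(2/3)*a/3) + C3*airybi(-3^(2/3)*a/3), a)


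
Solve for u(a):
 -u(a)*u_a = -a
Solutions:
 u(a) = -sqrt(C1 + a^2)
 u(a) = sqrt(C1 + a^2)


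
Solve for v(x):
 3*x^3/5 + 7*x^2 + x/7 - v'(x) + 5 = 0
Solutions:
 v(x) = C1 + 3*x^4/20 + 7*x^3/3 + x^2/14 + 5*x


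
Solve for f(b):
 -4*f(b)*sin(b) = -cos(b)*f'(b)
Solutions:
 f(b) = C1/cos(b)^4


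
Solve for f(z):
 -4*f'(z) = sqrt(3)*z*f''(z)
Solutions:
 f(z) = C1 + C2*z^(1 - 4*sqrt(3)/3)


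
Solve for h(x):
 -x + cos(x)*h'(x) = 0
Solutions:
 h(x) = C1 + Integral(x/cos(x), x)


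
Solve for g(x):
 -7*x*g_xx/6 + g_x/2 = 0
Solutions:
 g(x) = C1 + C2*x^(10/7)


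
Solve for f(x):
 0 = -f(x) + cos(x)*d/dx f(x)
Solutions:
 f(x) = C1*sqrt(sin(x) + 1)/sqrt(sin(x) - 1)


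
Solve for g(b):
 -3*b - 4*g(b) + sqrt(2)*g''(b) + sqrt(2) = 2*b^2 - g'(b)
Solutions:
 g(b) = C1*exp(sqrt(2)*b*(-1 + sqrt(1 + 16*sqrt(2)))/4) + C2*exp(-sqrt(2)*b*(1 + sqrt(1 + 16*sqrt(2)))/4) - b^2/2 - b - 1/4


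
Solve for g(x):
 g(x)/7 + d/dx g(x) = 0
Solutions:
 g(x) = C1*exp(-x/7)


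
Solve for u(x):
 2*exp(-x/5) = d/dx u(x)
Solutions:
 u(x) = C1 - 10*exp(-x/5)


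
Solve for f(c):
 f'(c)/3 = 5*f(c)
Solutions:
 f(c) = C1*exp(15*c)


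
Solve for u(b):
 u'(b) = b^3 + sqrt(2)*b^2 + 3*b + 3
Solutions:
 u(b) = C1 + b^4/4 + sqrt(2)*b^3/3 + 3*b^2/2 + 3*b


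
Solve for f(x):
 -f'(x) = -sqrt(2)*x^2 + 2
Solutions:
 f(x) = C1 + sqrt(2)*x^3/3 - 2*x


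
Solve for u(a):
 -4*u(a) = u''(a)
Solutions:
 u(a) = C1*sin(2*a) + C2*cos(2*a)


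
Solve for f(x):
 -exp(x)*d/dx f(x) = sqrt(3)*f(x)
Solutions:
 f(x) = C1*exp(sqrt(3)*exp(-x))


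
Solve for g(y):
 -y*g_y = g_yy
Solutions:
 g(y) = C1 + C2*erf(sqrt(2)*y/2)


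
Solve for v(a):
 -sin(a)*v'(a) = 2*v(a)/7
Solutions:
 v(a) = C1*(cos(a) + 1)^(1/7)/(cos(a) - 1)^(1/7)


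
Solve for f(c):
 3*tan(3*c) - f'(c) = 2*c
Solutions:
 f(c) = C1 - c^2 - log(cos(3*c))


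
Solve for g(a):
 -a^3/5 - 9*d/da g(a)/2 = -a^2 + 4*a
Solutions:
 g(a) = C1 - a^4/90 + 2*a^3/27 - 4*a^2/9


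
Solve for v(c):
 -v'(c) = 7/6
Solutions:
 v(c) = C1 - 7*c/6


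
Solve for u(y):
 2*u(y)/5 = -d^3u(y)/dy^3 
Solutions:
 u(y) = C3*exp(-2^(1/3)*5^(2/3)*y/5) + (C1*sin(2^(1/3)*sqrt(3)*5^(2/3)*y/10) + C2*cos(2^(1/3)*sqrt(3)*5^(2/3)*y/10))*exp(2^(1/3)*5^(2/3)*y/10)


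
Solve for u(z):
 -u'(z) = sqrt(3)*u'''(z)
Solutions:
 u(z) = C1 + C2*sin(3^(3/4)*z/3) + C3*cos(3^(3/4)*z/3)


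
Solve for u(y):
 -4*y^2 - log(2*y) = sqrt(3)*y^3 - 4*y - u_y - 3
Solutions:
 u(y) = C1 + sqrt(3)*y^4/4 + 4*y^3/3 - 2*y^2 + y*log(y) - 4*y + y*log(2)


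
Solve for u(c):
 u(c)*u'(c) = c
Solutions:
 u(c) = -sqrt(C1 + c^2)
 u(c) = sqrt(C1 + c^2)


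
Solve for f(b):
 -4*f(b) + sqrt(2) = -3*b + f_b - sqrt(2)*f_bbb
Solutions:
 f(b) = C1*exp(-b*(sqrt(2)/(sqrt(2 - sqrt(2)/108) + sqrt(2))^(1/3) + 6*(sqrt(2 - sqrt(2)/108) + sqrt(2))^(1/3))/12)*sin(b*(-sqrt(6)/(sqrt(2 - sqrt(2)/108) + sqrt(2))^(1/3) + 6*sqrt(3)*(sqrt(2 - sqrt(2)/108) + sqrt(2))^(1/3))/12) + C2*exp(-b*(sqrt(2)/(sqrt(2 - sqrt(2)/108) + sqrt(2))^(1/3) + 6*(sqrt(2 - sqrt(2)/108) + sqrt(2))^(1/3))/12)*cos(b*(-sqrt(6)/(sqrt(2 - sqrt(2)/108) + sqrt(2))^(1/3) + 6*sqrt(3)*(sqrt(2 - sqrt(2)/108) + sqrt(2))^(1/3))/12) + C3*exp(b*(sqrt(2)/(6*(sqrt(2 - sqrt(2)/108) + sqrt(2))^(1/3)) + (sqrt(2 - sqrt(2)/108) + sqrt(2))^(1/3))) + 3*b/4 - 3/16 + sqrt(2)/4


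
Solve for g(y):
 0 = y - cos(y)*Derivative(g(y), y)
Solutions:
 g(y) = C1 + Integral(y/cos(y), y)


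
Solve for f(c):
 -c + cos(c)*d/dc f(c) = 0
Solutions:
 f(c) = C1 + Integral(c/cos(c), c)


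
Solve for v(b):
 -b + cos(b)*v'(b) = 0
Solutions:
 v(b) = C1 + Integral(b/cos(b), b)


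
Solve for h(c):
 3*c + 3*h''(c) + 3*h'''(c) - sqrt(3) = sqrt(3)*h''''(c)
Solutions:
 h(c) = C1 + C2*c + C3*exp(c*(sqrt(3) + sqrt(3 + 4*sqrt(3)))/2) + C4*exp(c*(-sqrt(3 + 4*sqrt(3)) + sqrt(3))/2) - c^3/6 + c^2*(sqrt(3) + 3)/6


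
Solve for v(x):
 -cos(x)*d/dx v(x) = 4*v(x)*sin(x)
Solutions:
 v(x) = C1*cos(x)^4


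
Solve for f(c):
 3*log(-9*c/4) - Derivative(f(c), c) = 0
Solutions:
 f(c) = C1 + 3*c*log(-c) + 3*c*(-2*log(2) - 1 + 2*log(3))


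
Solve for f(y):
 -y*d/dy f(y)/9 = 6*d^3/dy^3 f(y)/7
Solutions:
 f(y) = C1 + Integral(C2*airyai(-2^(2/3)*7^(1/3)*y/6) + C3*airybi(-2^(2/3)*7^(1/3)*y/6), y)


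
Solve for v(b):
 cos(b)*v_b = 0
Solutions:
 v(b) = C1


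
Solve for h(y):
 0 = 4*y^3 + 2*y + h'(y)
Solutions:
 h(y) = C1 - y^4 - y^2


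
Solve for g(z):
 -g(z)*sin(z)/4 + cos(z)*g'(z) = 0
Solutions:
 g(z) = C1/cos(z)^(1/4)


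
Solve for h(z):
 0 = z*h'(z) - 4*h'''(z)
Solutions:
 h(z) = C1 + Integral(C2*airyai(2^(1/3)*z/2) + C3*airybi(2^(1/3)*z/2), z)


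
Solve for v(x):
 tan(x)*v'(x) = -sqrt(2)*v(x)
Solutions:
 v(x) = C1/sin(x)^(sqrt(2))


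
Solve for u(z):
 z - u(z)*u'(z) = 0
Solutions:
 u(z) = -sqrt(C1 + z^2)
 u(z) = sqrt(C1 + z^2)


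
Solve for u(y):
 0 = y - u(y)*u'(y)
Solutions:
 u(y) = -sqrt(C1 + y^2)
 u(y) = sqrt(C1 + y^2)


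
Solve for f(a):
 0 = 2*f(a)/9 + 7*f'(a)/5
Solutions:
 f(a) = C1*exp(-10*a/63)


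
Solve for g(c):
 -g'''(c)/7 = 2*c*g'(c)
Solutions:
 g(c) = C1 + Integral(C2*airyai(-14^(1/3)*c) + C3*airybi(-14^(1/3)*c), c)


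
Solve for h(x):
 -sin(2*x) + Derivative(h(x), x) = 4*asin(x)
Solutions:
 h(x) = C1 + 4*x*asin(x) + 4*sqrt(1 - x^2) - cos(2*x)/2


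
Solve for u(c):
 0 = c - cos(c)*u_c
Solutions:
 u(c) = C1 + Integral(c/cos(c), c)


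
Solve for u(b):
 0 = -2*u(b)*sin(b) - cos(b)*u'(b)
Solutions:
 u(b) = C1*cos(b)^2


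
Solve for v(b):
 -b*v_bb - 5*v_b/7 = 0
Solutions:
 v(b) = C1 + C2*b^(2/7)


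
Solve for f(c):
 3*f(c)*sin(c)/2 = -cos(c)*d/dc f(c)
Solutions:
 f(c) = C1*cos(c)^(3/2)


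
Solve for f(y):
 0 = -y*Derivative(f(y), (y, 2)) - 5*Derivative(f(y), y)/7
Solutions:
 f(y) = C1 + C2*y^(2/7)


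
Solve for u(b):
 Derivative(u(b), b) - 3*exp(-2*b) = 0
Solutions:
 u(b) = C1 - 3*exp(-2*b)/2


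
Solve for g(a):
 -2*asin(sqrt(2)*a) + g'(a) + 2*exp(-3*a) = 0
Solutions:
 g(a) = C1 + 2*a*asin(sqrt(2)*a) + sqrt(2)*sqrt(1 - 2*a^2) + 2*exp(-3*a)/3


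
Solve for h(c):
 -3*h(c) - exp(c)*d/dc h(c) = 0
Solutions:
 h(c) = C1*exp(3*exp(-c))


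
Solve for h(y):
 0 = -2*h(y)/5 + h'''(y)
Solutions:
 h(y) = C3*exp(2^(1/3)*5^(2/3)*y/5) + (C1*sin(2^(1/3)*sqrt(3)*5^(2/3)*y/10) + C2*cos(2^(1/3)*sqrt(3)*5^(2/3)*y/10))*exp(-2^(1/3)*5^(2/3)*y/10)


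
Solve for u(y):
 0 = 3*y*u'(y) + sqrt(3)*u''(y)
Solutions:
 u(y) = C1 + C2*erf(sqrt(2)*3^(1/4)*y/2)


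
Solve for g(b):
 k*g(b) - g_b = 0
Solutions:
 g(b) = C1*exp(b*k)


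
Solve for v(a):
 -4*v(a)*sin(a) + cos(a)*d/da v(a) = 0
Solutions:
 v(a) = C1/cos(a)^4


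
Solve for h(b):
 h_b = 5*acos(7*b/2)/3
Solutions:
 h(b) = C1 + 5*b*acos(7*b/2)/3 - 5*sqrt(4 - 49*b^2)/21


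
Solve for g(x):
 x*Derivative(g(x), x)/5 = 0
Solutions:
 g(x) = C1


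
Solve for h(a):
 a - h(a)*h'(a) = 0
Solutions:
 h(a) = -sqrt(C1 + a^2)
 h(a) = sqrt(C1 + a^2)


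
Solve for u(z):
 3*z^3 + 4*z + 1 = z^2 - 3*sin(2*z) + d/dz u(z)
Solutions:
 u(z) = C1 + 3*z^4/4 - z^3/3 + 2*z^2 + z - 3*cos(2*z)/2


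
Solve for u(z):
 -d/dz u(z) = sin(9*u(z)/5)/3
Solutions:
 z/3 + 5*log(cos(9*u(z)/5) - 1)/18 - 5*log(cos(9*u(z)/5) + 1)/18 = C1


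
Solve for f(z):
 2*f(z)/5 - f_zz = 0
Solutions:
 f(z) = C1*exp(-sqrt(10)*z/5) + C2*exp(sqrt(10)*z/5)


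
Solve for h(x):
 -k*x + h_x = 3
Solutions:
 h(x) = C1 + k*x^2/2 + 3*x


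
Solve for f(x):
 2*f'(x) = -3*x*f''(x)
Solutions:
 f(x) = C1 + C2*x^(1/3)


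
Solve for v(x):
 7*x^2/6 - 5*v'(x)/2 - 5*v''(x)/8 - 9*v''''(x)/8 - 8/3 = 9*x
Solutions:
 v(x) = C1 + C2*exp(-5^(1/3)*x*(-3*(6 + sqrt(2931)/9)^(1/3) + 5^(1/3)/(6 + sqrt(2931)/9)^(1/3))/18)*sin(sqrt(3)*x*(5/(30 + 5*sqrt(2931)/9)^(1/3) + 3*(30 + 5*sqrt(2931)/9)^(1/3))/18) + C3*exp(-5^(1/3)*x*(-3*(6 + sqrt(2931)/9)^(1/3) + 5^(1/3)/(6 + sqrt(2931)/9)^(1/3))/18)*cos(sqrt(3)*x*(5/(30 + 5*sqrt(2931)/9)^(1/3) + 3*(30 + 5*sqrt(2931)/9)^(1/3))/18) + C4*exp(5^(1/3)*x*(-3*(6 + sqrt(2931)/9)^(1/3) + 5^(1/3)/(6 + sqrt(2931)/9)^(1/3))/9) + 7*x^3/45 - 23*x^2/12 - 13*x/120


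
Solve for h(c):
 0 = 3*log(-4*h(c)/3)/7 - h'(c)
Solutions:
 -7*Integral(1/(log(-_y) - log(3) + 2*log(2)), (_y, h(c)))/3 = C1 - c


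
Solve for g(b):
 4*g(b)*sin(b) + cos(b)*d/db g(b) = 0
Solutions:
 g(b) = C1*cos(b)^4


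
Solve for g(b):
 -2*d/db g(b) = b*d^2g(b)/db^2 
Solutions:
 g(b) = C1 + C2/b


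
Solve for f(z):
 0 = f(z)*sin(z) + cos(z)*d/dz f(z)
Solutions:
 f(z) = C1*cos(z)


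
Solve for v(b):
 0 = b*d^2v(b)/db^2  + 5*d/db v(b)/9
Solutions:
 v(b) = C1 + C2*b^(4/9)


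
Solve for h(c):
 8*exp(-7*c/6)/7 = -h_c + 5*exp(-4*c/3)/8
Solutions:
 h(c) = C1 - 15*exp(-4*c/3)/32 + 48*exp(-7*c/6)/49


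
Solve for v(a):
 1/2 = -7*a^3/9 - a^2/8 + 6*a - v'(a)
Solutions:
 v(a) = C1 - 7*a^4/36 - a^3/24 + 3*a^2 - a/2


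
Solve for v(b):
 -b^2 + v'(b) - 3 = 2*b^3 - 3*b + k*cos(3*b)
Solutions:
 v(b) = C1 + b^4/2 + b^3/3 - 3*b^2/2 + 3*b + k*sin(3*b)/3


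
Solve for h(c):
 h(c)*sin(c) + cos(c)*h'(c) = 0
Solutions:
 h(c) = C1*cos(c)


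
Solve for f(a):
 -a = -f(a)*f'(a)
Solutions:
 f(a) = -sqrt(C1 + a^2)
 f(a) = sqrt(C1 + a^2)


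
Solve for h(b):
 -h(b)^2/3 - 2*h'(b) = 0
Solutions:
 h(b) = 6/(C1 + b)


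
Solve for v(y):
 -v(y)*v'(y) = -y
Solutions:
 v(y) = -sqrt(C1 + y^2)
 v(y) = sqrt(C1 + y^2)


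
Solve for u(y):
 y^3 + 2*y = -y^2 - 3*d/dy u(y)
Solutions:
 u(y) = C1 - y^4/12 - y^3/9 - y^2/3


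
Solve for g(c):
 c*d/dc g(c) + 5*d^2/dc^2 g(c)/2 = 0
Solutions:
 g(c) = C1 + C2*erf(sqrt(5)*c/5)


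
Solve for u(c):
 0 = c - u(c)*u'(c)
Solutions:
 u(c) = -sqrt(C1 + c^2)
 u(c) = sqrt(C1 + c^2)


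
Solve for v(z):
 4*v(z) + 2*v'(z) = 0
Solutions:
 v(z) = C1*exp(-2*z)


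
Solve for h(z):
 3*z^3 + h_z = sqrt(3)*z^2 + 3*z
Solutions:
 h(z) = C1 - 3*z^4/4 + sqrt(3)*z^3/3 + 3*z^2/2


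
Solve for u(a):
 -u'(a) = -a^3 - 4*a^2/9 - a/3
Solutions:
 u(a) = C1 + a^4/4 + 4*a^3/27 + a^2/6


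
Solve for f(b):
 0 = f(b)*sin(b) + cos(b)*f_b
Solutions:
 f(b) = C1*cos(b)


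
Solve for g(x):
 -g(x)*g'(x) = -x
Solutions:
 g(x) = -sqrt(C1 + x^2)
 g(x) = sqrt(C1 + x^2)


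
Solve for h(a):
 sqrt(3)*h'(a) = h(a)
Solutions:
 h(a) = C1*exp(sqrt(3)*a/3)


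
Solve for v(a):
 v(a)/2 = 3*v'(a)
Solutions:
 v(a) = C1*exp(a/6)


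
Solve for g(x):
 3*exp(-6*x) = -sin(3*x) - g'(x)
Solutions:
 g(x) = C1 + cos(3*x)/3 + exp(-6*x)/2


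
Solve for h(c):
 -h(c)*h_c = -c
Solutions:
 h(c) = -sqrt(C1 + c^2)
 h(c) = sqrt(C1 + c^2)


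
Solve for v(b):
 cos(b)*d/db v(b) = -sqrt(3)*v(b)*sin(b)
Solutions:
 v(b) = C1*cos(b)^(sqrt(3))


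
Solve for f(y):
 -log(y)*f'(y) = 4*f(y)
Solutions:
 f(y) = C1*exp(-4*li(y))


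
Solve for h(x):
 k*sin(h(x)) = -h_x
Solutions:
 h(x) = -acos((-C1 - exp(2*k*x))/(C1 - exp(2*k*x))) + 2*pi
 h(x) = acos((-C1 - exp(2*k*x))/(C1 - exp(2*k*x)))


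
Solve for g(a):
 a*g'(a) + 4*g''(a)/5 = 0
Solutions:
 g(a) = C1 + C2*erf(sqrt(10)*a/4)


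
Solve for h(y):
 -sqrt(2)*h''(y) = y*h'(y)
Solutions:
 h(y) = C1 + C2*erf(2^(1/4)*y/2)


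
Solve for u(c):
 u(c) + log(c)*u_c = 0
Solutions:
 u(c) = C1*exp(-li(c))


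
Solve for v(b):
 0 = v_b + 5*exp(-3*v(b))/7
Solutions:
 v(b) = log(C1 - 15*b/7)/3
 v(b) = log((-1 - sqrt(3)*I)*(C1 - 15*b/7)^(1/3)/2)
 v(b) = log((-1 + sqrt(3)*I)*(C1 - 15*b/7)^(1/3)/2)


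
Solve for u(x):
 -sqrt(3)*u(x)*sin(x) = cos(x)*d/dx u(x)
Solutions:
 u(x) = C1*cos(x)^(sqrt(3))


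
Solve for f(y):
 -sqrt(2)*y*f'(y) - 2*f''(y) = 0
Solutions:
 f(y) = C1 + C2*erf(2^(1/4)*y/2)


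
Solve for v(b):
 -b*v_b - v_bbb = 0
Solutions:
 v(b) = C1 + Integral(C2*airyai(-b) + C3*airybi(-b), b)


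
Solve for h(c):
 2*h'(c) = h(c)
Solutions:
 h(c) = C1*exp(c/2)


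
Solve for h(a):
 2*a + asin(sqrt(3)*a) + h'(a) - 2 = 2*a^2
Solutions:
 h(a) = C1 + 2*a^3/3 - a^2 - a*asin(sqrt(3)*a) + 2*a - sqrt(3)*sqrt(1 - 3*a^2)/3


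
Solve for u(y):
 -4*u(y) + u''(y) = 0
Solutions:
 u(y) = C1*exp(-2*y) + C2*exp(2*y)


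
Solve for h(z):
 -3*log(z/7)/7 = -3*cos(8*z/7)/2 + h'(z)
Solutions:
 h(z) = C1 - 3*z*log(z)/7 + 3*z/7 + 3*z*log(7)/7 + 21*sin(8*z/7)/16


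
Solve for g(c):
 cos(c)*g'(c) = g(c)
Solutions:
 g(c) = C1*sqrt(sin(c) + 1)/sqrt(sin(c) - 1)


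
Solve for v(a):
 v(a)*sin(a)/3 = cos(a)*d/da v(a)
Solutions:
 v(a) = C1/cos(a)^(1/3)


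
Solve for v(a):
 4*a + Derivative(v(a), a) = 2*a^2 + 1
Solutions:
 v(a) = C1 + 2*a^3/3 - 2*a^2 + a


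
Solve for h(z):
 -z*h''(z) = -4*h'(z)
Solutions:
 h(z) = C1 + C2*z^5


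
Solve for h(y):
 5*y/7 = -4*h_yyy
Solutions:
 h(y) = C1 + C2*y + C3*y^2 - 5*y^4/672


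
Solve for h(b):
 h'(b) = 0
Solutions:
 h(b) = C1


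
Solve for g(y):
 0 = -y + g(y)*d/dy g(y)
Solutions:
 g(y) = -sqrt(C1 + y^2)
 g(y) = sqrt(C1 + y^2)


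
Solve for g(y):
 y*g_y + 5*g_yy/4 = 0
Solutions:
 g(y) = C1 + C2*erf(sqrt(10)*y/5)


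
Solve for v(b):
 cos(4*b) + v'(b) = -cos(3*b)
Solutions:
 v(b) = C1 - sin(3*b)/3 - sin(4*b)/4


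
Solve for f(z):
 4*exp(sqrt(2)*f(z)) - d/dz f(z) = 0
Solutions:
 f(z) = sqrt(2)*(2*log(-1/(C1 + 4*z)) - log(2))/4


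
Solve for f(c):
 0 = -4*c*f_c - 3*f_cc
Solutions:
 f(c) = C1 + C2*erf(sqrt(6)*c/3)


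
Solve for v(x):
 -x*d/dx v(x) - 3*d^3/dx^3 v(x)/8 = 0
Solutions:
 v(x) = C1 + Integral(C2*airyai(-2*3^(2/3)*x/3) + C3*airybi(-2*3^(2/3)*x/3), x)


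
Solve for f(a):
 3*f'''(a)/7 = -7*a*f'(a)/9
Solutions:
 f(a) = C1 + Integral(C2*airyai(-7^(2/3)*a/3) + C3*airybi(-7^(2/3)*a/3), a)


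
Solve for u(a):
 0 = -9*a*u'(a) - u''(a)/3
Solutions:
 u(a) = C1 + C2*erf(3*sqrt(6)*a/2)


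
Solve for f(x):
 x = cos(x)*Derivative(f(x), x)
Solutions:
 f(x) = C1 + Integral(x/cos(x), x)


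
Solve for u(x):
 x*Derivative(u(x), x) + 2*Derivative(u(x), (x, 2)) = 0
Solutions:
 u(x) = C1 + C2*erf(x/2)


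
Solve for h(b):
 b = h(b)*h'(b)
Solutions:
 h(b) = -sqrt(C1 + b^2)
 h(b) = sqrt(C1 + b^2)


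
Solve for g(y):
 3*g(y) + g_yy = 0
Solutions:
 g(y) = C1*sin(sqrt(3)*y) + C2*cos(sqrt(3)*y)


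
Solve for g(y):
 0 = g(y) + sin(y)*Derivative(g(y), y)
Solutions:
 g(y) = C1*sqrt(cos(y) + 1)/sqrt(cos(y) - 1)


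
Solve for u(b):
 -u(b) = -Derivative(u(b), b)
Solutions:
 u(b) = C1*exp(b)


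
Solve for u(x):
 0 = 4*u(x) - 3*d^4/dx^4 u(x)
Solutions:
 u(x) = C1*exp(-sqrt(2)*3^(3/4)*x/3) + C2*exp(sqrt(2)*3^(3/4)*x/3) + C3*sin(sqrt(2)*3^(3/4)*x/3) + C4*cos(sqrt(2)*3^(3/4)*x/3)


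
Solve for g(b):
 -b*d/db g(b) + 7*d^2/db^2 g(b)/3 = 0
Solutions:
 g(b) = C1 + C2*erfi(sqrt(42)*b/14)


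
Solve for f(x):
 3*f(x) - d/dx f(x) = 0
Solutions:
 f(x) = C1*exp(3*x)


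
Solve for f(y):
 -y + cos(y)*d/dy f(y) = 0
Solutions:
 f(y) = C1 + Integral(y/cos(y), y)


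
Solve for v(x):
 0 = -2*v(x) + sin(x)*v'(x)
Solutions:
 v(x) = C1*(cos(x) - 1)/(cos(x) + 1)


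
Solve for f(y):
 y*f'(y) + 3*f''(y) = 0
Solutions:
 f(y) = C1 + C2*erf(sqrt(6)*y/6)


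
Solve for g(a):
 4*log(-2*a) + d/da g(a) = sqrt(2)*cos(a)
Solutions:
 g(a) = C1 - 4*a*log(-a) - 4*a*log(2) + 4*a + sqrt(2)*sin(a)


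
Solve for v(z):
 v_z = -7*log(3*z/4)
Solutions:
 v(z) = C1 - 7*z*log(z) + z*log(16384/2187) + 7*z


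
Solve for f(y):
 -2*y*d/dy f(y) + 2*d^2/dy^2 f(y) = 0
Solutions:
 f(y) = C1 + C2*erfi(sqrt(2)*y/2)


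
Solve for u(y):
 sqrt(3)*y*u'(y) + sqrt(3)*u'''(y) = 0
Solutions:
 u(y) = C1 + Integral(C2*airyai(-y) + C3*airybi(-y), y)


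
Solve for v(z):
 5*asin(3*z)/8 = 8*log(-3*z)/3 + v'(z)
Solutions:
 v(z) = C1 - 8*z*log(-z)/3 + 5*z*asin(3*z)/8 - 8*z*log(3)/3 + 8*z/3 + 5*sqrt(1 - 9*z^2)/24


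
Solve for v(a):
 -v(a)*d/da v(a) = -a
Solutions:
 v(a) = -sqrt(C1 + a^2)
 v(a) = sqrt(C1 + a^2)


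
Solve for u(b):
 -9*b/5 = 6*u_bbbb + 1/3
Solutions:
 u(b) = C1 + C2*b + C3*b^2 + C4*b^3 - b^5/400 - b^4/432


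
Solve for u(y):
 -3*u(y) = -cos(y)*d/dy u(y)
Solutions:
 u(y) = C1*(sin(y) + 1)^(3/2)/(sin(y) - 1)^(3/2)


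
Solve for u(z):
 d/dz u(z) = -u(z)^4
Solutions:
 u(z) = (-3^(2/3) - 3*3^(1/6)*I)*(1/(C1 + z))^(1/3)/6
 u(z) = (-3^(2/3) + 3*3^(1/6)*I)*(1/(C1 + z))^(1/3)/6
 u(z) = (1/(C1 + 3*z))^(1/3)


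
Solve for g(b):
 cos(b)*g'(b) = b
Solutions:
 g(b) = C1 + Integral(b/cos(b), b)


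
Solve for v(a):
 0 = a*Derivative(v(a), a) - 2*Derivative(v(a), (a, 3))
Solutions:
 v(a) = C1 + Integral(C2*airyai(2^(2/3)*a/2) + C3*airybi(2^(2/3)*a/2), a)


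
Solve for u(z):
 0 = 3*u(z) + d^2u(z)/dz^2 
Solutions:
 u(z) = C1*sin(sqrt(3)*z) + C2*cos(sqrt(3)*z)


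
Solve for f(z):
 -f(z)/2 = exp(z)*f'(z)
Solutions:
 f(z) = C1*exp(exp(-z)/2)


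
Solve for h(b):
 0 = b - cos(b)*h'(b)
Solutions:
 h(b) = C1 + Integral(b/cos(b), b)


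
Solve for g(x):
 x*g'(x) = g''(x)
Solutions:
 g(x) = C1 + C2*erfi(sqrt(2)*x/2)


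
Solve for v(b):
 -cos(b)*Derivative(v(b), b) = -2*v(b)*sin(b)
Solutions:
 v(b) = C1/cos(b)^2


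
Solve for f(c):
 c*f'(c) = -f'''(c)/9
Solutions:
 f(c) = C1 + Integral(C2*airyai(-3^(2/3)*c) + C3*airybi(-3^(2/3)*c), c)


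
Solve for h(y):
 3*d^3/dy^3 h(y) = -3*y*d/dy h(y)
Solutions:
 h(y) = C1 + Integral(C2*airyai(-y) + C3*airybi(-y), y)


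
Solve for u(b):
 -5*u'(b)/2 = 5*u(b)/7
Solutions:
 u(b) = C1*exp(-2*b/7)


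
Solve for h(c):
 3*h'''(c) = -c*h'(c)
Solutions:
 h(c) = C1 + Integral(C2*airyai(-3^(2/3)*c/3) + C3*airybi(-3^(2/3)*c/3), c)


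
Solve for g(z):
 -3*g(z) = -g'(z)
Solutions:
 g(z) = C1*exp(3*z)


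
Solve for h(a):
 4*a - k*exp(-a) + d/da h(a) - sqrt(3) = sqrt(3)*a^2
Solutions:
 h(a) = C1 + sqrt(3)*a^3/3 - 2*a^2 + sqrt(3)*a - k*exp(-a)


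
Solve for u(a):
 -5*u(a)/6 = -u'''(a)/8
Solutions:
 u(a) = C3*exp(20^(1/3)*3^(2/3)*a/3) + (C1*sin(20^(1/3)*3^(1/6)*a/2) + C2*cos(20^(1/3)*3^(1/6)*a/2))*exp(-20^(1/3)*3^(2/3)*a/6)


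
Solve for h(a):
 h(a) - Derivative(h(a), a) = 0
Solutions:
 h(a) = C1*exp(a)


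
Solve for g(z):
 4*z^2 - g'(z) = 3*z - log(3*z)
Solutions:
 g(z) = C1 + 4*z^3/3 - 3*z^2/2 + z*log(z) - z + z*log(3)


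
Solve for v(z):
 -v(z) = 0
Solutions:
 v(z) = 0


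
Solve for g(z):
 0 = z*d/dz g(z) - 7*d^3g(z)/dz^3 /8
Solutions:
 g(z) = C1 + Integral(C2*airyai(2*7^(2/3)*z/7) + C3*airybi(2*7^(2/3)*z/7), z)


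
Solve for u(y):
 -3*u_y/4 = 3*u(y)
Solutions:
 u(y) = C1*exp(-4*y)


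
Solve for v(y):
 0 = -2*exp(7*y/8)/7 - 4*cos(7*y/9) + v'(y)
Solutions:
 v(y) = C1 + 16*exp(7*y/8)/49 + 36*sin(7*y/9)/7


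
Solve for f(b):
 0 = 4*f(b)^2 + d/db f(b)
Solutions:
 f(b) = 1/(C1 + 4*b)


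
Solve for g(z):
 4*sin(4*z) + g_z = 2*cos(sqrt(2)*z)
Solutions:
 g(z) = C1 + sqrt(2)*sin(sqrt(2)*z) + cos(4*z)


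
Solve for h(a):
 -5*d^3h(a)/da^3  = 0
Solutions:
 h(a) = C1 + C2*a + C3*a^2


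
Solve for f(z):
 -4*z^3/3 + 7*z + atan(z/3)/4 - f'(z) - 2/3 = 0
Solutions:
 f(z) = C1 - z^4/3 + 7*z^2/2 + z*atan(z/3)/4 - 2*z/3 - 3*log(z^2 + 9)/8


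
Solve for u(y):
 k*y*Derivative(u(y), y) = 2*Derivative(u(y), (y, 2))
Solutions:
 u(y) = Piecewise((-sqrt(pi)*C1*erf(y*sqrt(-k)/2)/sqrt(-k) - C2, (k > 0) | (k < 0)), (-C1*y - C2, True))


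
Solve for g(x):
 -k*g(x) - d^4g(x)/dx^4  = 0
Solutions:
 g(x) = C1*exp(-x*(-k)^(1/4)) + C2*exp(x*(-k)^(1/4)) + C3*exp(-I*x*(-k)^(1/4)) + C4*exp(I*x*(-k)^(1/4))


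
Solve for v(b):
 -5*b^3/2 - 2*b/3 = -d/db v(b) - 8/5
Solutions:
 v(b) = C1 + 5*b^4/8 + b^2/3 - 8*b/5


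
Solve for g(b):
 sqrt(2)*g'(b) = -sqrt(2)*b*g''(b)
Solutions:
 g(b) = C1 + C2*log(b)


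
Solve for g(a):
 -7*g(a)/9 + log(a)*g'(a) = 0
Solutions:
 g(a) = C1*exp(7*li(a)/9)


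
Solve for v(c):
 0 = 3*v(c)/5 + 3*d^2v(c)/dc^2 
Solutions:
 v(c) = C1*sin(sqrt(5)*c/5) + C2*cos(sqrt(5)*c/5)


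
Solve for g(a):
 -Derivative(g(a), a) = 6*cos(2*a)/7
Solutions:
 g(a) = C1 - 3*sin(2*a)/7


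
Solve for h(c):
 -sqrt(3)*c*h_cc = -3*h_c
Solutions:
 h(c) = C1 + C2*c^(1 + sqrt(3))


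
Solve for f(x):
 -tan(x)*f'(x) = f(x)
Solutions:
 f(x) = C1/sin(x)


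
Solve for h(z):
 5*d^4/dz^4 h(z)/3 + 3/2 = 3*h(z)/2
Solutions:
 h(z) = C1*exp(-10^(3/4)*sqrt(3)*z/10) + C2*exp(10^(3/4)*sqrt(3)*z/10) + C3*sin(10^(3/4)*sqrt(3)*z/10) + C4*cos(10^(3/4)*sqrt(3)*z/10) + 1


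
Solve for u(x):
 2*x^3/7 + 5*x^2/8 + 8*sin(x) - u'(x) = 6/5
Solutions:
 u(x) = C1 + x^4/14 + 5*x^3/24 - 6*x/5 - 8*cos(x)


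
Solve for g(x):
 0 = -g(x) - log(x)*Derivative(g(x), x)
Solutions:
 g(x) = C1*exp(-li(x))


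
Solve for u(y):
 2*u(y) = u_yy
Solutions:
 u(y) = C1*exp(-sqrt(2)*y) + C2*exp(sqrt(2)*y)


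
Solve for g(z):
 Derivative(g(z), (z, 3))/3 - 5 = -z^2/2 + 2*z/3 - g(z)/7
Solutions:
 g(z) = C3*exp(-3^(1/3)*7^(2/3)*z/7) - 7*z^2/2 + 14*z/3 + (C1*sin(3^(5/6)*7^(2/3)*z/14) + C2*cos(3^(5/6)*7^(2/3)*z/14))*exp(3^(1/3)*7^(2/3)*z/14) + 35


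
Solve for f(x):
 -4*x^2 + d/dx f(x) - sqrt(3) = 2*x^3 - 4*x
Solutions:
 f(x) = C1 + x^4/2 + 4*x^3/3 - 2*x^2 + sqrt(3)*x


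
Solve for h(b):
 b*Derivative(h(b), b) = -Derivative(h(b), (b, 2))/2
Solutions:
 h(b) = C1 + C2*erf(b)


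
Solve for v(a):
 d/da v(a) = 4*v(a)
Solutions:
 v(a) = C1*exp(4*a)


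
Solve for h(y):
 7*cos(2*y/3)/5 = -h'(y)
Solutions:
 h(y) = C1 - 21*sin(2*y/3)/10


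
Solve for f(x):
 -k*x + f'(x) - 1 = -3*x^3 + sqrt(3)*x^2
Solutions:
 f(x) = C1 + k*x^2/2 - 3*x^4/4 + sqrt(3)*x^3/3 + x


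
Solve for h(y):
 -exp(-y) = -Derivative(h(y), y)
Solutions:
 h(y) = C1 - exp(-y)


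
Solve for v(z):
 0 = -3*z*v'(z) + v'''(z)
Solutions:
 v(z) = C1 + Integral(C2*airyai(3^(1/3)*z) + C3*airybi(3^(1/3)*z), z)


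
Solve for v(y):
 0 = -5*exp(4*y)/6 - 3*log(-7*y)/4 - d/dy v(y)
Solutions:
 v(y) = C1 - 3*y*log(-y)/4 + 3*y*(1 - log(7))/4 - 5*exp(4*y)/24
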